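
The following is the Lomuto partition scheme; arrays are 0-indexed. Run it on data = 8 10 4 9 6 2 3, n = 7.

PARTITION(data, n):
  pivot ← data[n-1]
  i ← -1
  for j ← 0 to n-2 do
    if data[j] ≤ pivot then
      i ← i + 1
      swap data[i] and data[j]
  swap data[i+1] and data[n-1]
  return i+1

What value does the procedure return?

pivot = data[6] = 3; i = -1
j=0: data[0]=8 > 3 → no swap
j=1: data[1]=10 > 3 → no swap
j=2: data[2]=4 > 3 → no swap
j=3: data[3]=9 > 3 → no swap
j=4: data[4]=6 > 3 → no swap
j=5: data[5]=2 ≤ 3 → i=0, swap data[0],data[5] → 2 10 4 9 6 8 3
final swap data[1],data[6] → 2 3 4 9 6 8 10; return 1

1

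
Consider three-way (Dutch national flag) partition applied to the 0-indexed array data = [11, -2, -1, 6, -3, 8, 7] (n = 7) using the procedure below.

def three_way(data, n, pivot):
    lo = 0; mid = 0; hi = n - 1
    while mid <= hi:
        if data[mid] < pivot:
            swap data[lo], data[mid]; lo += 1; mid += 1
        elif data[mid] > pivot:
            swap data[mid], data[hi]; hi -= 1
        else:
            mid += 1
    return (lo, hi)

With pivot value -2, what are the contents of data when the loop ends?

lo=0 mid=0 hi=6
11>-2: swap(0,6), hi=5 ⇒ [7, -2, -1, 6, -3, 8, 11]
7>-2: swap(0,5), hi=4 ⇒ [8, -2, -1, 6, -3, 7, 11]
8>-2: swap(0,4), hi=3 ⇒ [-3, -2, -1, 6, 8, 7, 11]
-3<-2: swap(0,0), lo=1 mid=1 ⇒ [-3, -2, -1, 6, 8, 7, 11]
-2=-2: mid=2
-1>-2: swap(2,3), hi=2 ⇒ [-3, -2, 6, -1, 8, 7, 11]
6>-2: swap(2,2), hi=1 ⇒ [-3, -2, 6, -1, 8, 7, 11]
done. lo=1 hi=1; data=[-3, -2, 6, -1, 8, 7, 11]

[-3, -2, 6, -1, 8, 7, 11]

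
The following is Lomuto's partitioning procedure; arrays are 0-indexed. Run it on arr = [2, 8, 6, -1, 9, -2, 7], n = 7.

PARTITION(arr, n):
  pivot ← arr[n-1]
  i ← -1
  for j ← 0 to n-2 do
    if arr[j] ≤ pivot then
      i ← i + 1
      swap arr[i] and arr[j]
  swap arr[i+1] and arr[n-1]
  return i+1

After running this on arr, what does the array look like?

[2, 6, -1, -2, 7, 8, 9]

pivot = arr[6] = 7; i = -1
j=0: arr[0]=2 ≤ 7 → i=0, swap arr[0],arr[0] (no change) → [2, 8, 6, -1, 9, -2, 7]
j=1: arr[1]=8 > 7 → no swap
j=2: arr[2]=6 ≤ 7 → i=1, swap arr[1],arr[2] → [2, 6, 8, -1, 9, -2, 7]
j=3: arr[3]=-1 ≤ 7 → i=2, swap arr[2],arr[3] → [2, 6, -1, 8, 9, -2, 7]
j=4: arr[4]=9 > 7 → no swap
j=5: arr[5]=-2 ≤ 7 → i=3, swap arr[3],arr[5] → [2, 6, -1, -2, 9, 8, 7]
final swap arr[4],arr[6] → [2, 6, -1, -2, 7, 8, 9]; return 4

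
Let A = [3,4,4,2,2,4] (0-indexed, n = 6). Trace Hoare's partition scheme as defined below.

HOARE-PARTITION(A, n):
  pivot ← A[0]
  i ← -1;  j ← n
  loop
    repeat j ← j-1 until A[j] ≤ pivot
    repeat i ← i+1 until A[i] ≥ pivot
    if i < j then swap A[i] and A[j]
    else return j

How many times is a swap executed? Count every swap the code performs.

pivot = A[0] = 3; i = -1, j = 6
j→4 (A[4]=2≤3), i→0 (A[0]=3≥3); i<j, swap → [2,4,4,2,3,4]
j→3 (A[3]=2≤3), i→1 (A[1]=4≥3); i<j, swap → [2,2,4,4,3,4]
j→1, i→2; i≥j, return j=1. A = [2,2,4,4,3,4]

2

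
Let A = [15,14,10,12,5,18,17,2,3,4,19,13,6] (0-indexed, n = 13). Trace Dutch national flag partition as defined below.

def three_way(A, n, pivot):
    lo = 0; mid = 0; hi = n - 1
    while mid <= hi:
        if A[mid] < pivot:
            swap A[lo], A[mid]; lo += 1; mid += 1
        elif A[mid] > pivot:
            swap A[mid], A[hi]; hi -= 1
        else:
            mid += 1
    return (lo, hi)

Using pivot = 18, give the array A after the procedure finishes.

lo=0 mid=0 hi=12
15<18: swap(0,0), lo=1 mid=1 ⇒ [15,14,10,12,5,18,17,2,3,4,19,13,6]
14<18: swap(1,1), lo=2 mid=2 ⇒ [15,14,10,12,5,18,17,2,3,4,19,13,6]
10<18: swap(2,2), lo=3 mid=3 ⇒ [15,14,10,12,5,18,17,2,3,4,19,13,6]
12<18: swap(3,3), lo=4 mid=4 ⇒ [15,14,10,12,5,18,17,2,3,4,19,13,6]
5<18: swap(4,4), lo=5 mid=5 ⇒ [15,14,10,12,5,18,17,2,3,4,19,13,6]
18=18: mid=6
17<18: swap(5,6), lo=6 mid=7 ⇒ [15,14,10,12,5,17,18,2,3,4,19,13,6]
2<18: swap(6,7), lo=7 mid=8 ⇒ [15,14,10,12,5,17,2,18,3,4,19,13,6]
3<18: swap(7,8), lo=8 mid=9 ⇒ [15,14,10,12,5,17,2,3,18,4,19,13,6]
4<18: swap(8,9), lo=9 mid=10 ⇒ [15,14,10,12,5,17,2,3,4,18,19,13,6]
19>18: swap(10,12), hi=11 ⇒ [15,14,10,12,5,17,2,3,4,18,6,13,19]
6<18: swap(9,10), lo=10 mid=11 ⇒ [15,14,10,12,5,17,2,3,4,6,18,13,19]
13<18: swap(10,11), lo=11 mid=12 ⇒ [15,14,10,12,5,17,2,3,4,6,13,18,19]
done. lo=11 hi=11; A=[15,14,10,12,5,17,2,3,4,6,13,18,19]

[15,14,10,12,5,17,2,3,4,6,13,18,19]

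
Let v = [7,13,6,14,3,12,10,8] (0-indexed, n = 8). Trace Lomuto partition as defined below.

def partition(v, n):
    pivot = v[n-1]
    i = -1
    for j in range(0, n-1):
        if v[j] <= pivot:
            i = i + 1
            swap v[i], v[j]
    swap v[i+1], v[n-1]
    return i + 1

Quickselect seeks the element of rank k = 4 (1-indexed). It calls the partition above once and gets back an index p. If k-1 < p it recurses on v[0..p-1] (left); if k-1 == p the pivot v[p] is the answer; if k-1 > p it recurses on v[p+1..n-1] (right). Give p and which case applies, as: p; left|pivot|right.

pivot=8, i=-1
j=0: 7≤8, i=0, swap(0,0) ⇒ [7,13,6,14,3,12,10,8]
j=1: 13>8, skip
j=2: 6≤8, i=1, swap(1,2) ⇒ [7,6,13,14,3,12,10,8]
j=3: 14>8, skip
j=4: 3≤8, i=2, swap(2,4) ⇒ [7,6,3,14,13,12,10,8]
j=5: 12>8, skip
j=6: 10>8, skip
swap(3,7) ⇒ [7,6,3,8,13,12,10,14]; return 3
p = 3; k-1 = 3 == 3 ⇒ pivot

3; pivot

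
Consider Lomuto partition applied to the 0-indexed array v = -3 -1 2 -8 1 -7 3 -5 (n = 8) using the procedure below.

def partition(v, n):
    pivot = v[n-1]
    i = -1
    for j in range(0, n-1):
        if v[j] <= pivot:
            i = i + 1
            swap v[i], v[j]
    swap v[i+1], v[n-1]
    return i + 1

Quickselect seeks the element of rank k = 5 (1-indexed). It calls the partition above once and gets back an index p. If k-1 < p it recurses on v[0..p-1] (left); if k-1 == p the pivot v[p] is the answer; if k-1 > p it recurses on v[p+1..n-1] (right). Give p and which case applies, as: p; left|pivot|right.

pivot = v[7] = -5; i = -1
j=0: v[0]=-3 > -5 → no swap
j=1: v[1]=-1 > -5 → no swap
j=2: v[2]=2 > -5 → no swap
j=3: v[3]=-8 ≤ -5 → i=0, swap v[0],v[3] → -8 -1 2 -3 1 -7 3 -5
j=4: v[4]=1 > -5 → no swap
j=5: v[5]=-7 ≤ -5 → i=1, swap v[1],v[5] → -8 -7 2 -3 1 -1 3 -5
j=6: v[6]=3 > -5 → no swap
final swap v[2],v[7] → -8 -7 -5 -3 1 -1 3 2; return 2
p = 2; k-1 = 4 > 2 ⇒ right

2; right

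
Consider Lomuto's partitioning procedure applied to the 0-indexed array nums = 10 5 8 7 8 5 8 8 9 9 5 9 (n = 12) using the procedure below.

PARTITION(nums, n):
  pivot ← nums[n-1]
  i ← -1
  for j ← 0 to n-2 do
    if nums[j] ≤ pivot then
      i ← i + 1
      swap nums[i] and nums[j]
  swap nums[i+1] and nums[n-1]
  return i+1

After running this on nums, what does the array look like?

pivot=9, i=-1
j=0: 10>9, skip
j=1: 5≤9, i=0, swap(0,1) ⇒ 5 10 8 7 8 5 8 8 9 9 5 9
j=2: 8≤9, i=1, swap(1,2) ⇒ 5 8 10 7 8 5 8 8 9 9 5 9
j=3: 7≤9, i=2, swap(2,3) ⇒ 5 8 7 10 8 5 8 8 9 9 5 9
j=4: 8≤9, i=3, swap(3,4) ⇒ 5 8 7 8 10 5 8 8 9 9 5 9
j=5: 5≤9, i=4, swap(4,5) ⇒ 5 8 7 8 5 10 8 8 9 9 5 9
j=6: 8≤9, i=5, swap(5,6) ⇒ 5 8 7 8 5 8 10 8 9 9 5 9
j=7: 8≤9, i=6, swap(6,7) ⇒ 5 8 7 8 5 8 8 10 9 9 5 9
j=8: 9≤9, i=7, swap(7,8) ⇒ 5 8 7 8 5 8 8 9 10 9 5 9
j=9: 9≤9, i=8, swap(8,9) ⇒ 5 8 7 8 5 8 8 9 9 10 5 9
j=10: 5≤9, i=9, swap(9,10) ⇒ 5 8 7 8 5 8 8 9 9 5 10 9
swap(10,11) ⇒ 5 8 7 8 5 8 8 9 9 5 9 10; return 10

5 8 7 8 5 8 8 9 9 5 9 10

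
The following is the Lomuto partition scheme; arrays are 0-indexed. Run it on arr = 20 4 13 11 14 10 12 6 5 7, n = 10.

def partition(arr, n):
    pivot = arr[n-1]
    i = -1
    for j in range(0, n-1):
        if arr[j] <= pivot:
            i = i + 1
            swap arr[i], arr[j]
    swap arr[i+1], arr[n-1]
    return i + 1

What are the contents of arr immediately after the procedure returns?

4 6 5 7 14 10 12 20 13 11

pivot=7, i=-1
j=0: 20>7, skip
j=1: 4≤7, i=0, swap(0,1) ⇒ 4 20 13 11 14 10 12 6 5 7
j=2: 13>7, skip
j=3: 11>7, skip
j=4: 14>7, skip
j=5: 10>7, skip
j=6: 12>7, skip
j=7: 6≤7, i=1, swap(1,7) ⇒ 4 6 13 11 14 10 12 20 5 7
j=8: 5≤7, i=2, swap(2,8) ⇒ 4 6 5 11 14 10 12 20 13 7
swap(3,9) ⇒ 4 6 5 7 14 10 12 20 13 11; return 3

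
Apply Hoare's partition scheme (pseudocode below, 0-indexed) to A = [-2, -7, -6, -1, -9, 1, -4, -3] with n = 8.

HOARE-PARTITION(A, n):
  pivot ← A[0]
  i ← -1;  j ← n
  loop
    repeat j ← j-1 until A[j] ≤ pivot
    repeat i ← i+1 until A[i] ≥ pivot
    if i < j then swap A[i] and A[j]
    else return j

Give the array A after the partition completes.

[-3, -7, -6, -4, -9, 1, -1, -2]

pivot=-2
j stops at 7 (-3), i stops at 0 (-2); swap ⇒ [-3, -7, -6, -1, -9, 1, -4, -2]
j stops at 6 (-4), i stops at 3 (-1); swap ⇒ [-3, -7, -6, -4, -9, 1, -1, -2]
j stops at 4, i stops at 5; i≥j ⇒ return 4. A=[-3, -7, -6, -4, -9, 1, -1, -2]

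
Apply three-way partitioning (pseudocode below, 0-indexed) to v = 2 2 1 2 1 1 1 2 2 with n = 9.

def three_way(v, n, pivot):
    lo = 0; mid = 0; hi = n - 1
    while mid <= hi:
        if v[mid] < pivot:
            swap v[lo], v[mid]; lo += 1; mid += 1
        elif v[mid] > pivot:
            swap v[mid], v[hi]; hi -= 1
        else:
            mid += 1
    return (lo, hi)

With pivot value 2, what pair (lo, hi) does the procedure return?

(4, 8)

pivot = 2; lo=0, mid=0, hi=8
v[mid]=2=2: mid=1
v[mid]=2=2: mid=2
v[mid]=1<2: swap v[0],v[2]; lo=1,mid=3 → 1 2 2 2 1 1 1 2 2
v[mid]=2=2: mid=4
v[mid]=1<2: swap v[1],v[4]; lo=2,mid=5 → 1 1 2 2 2 1 1 2 2
v[mid]=1<2: swap v[2],v[5]; lo=3,mid=6 → 1 1 1 2 2 2 1 2 2
v[mid]=1<2: swap v[3],v[6]; lo=4,mid=7 → 1 1 1 1 2 2 2 2 2
v[mid]=2=2: mid=8
v[mid]=2=2: mid=9
end: lo=4, hi=8; v = 1 1 1 1 2 2 2 2 2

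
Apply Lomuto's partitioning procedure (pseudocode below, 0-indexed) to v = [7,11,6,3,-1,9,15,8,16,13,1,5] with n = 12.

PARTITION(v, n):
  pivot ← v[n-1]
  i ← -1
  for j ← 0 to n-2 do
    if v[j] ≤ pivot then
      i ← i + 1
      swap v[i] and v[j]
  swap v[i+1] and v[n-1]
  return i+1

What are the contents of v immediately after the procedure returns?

[3,-1,1,5,11,9,15,8,16,13,6,7]

pivot = v[11] = 5; i = -1
j=0: v[0]=7 > 5 → no swap
j=1: v[1]=11 > 5 → no swap
j=2: v[2]=6 > 5 → no swap
j=3: v[3]=3 ≤ 5 → i=0, swap v[0],v[3] → [3,11,6,7,-1,9,15,8,16,13,1,5]
j=4: v[4]=-1 ≤ 5 → i=1, swap v[1],v[4] → [3,-1,6,7,11,9,15,8,16,13,1,5]
j=5: v[5]=9 > 5 → no swap
j=6: v[6]=15 > 5 → no swap
j=7: v[7]=8 > 5 → no swap
j=8: v[8]=16 > 5 → no swap
j=9: v[9]=13 > 5 → no swap
j=10: v[10]=1 ≤ 5 → i=2, swap v[2],v[10] → [3,-1,1,7,11,9,15,8,16,13,6,5]
final swap v[3],v[11] → [3,-1,1,5,11,9,15,8,16,13,6,7]; return 3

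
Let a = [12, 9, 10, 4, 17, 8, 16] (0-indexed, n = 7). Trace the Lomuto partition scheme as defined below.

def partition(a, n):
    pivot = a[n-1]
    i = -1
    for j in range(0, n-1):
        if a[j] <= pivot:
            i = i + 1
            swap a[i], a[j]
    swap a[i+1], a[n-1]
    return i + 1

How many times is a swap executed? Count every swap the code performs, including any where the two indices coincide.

6

pivot=16, i=-1
j=0: 12≤16, i=0, swap(0,0) ⇒ [12, 9, 10, 4, 17, 8, 16]
j=1: 9≤16, i=1, swap(1,1) ⇒ [12, 9, 10, 4, 17, 8, 16]
j=2: 10≤16, i=2, swap(2,2) ⇒ [12, 9, 10, 4, 17, 8, 16]
j=3: 4≤16, i=3, swap(3,3) ⇒ [12, 9, 10, 4, 17, 8, 16]
j=4: 17>16, skip
j=5: 8≤16, i=4, swap(4,5) ⇒ [12, 9, 10, 4, 8, 17, 16]
swap(5,6) ⇒ [12, 9, 10, 4, 8, 16, 17]; return 5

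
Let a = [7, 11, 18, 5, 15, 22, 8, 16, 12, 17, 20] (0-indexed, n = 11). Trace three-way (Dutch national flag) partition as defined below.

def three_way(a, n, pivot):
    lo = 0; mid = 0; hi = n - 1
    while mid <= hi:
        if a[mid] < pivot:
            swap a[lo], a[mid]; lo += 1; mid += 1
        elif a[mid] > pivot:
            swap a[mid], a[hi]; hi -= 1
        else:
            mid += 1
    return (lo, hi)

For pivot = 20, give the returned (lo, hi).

(9, 9)

lo=0 mid=0 hi=10
7<20: swap(0,0), lo=1 mid=1 ⇒ [7, 11, 18, 5, 15, 22, 8, 16, 12, 17, 20]
11<20: swap(1,1), lo=2 mid=2 ⇒ [7, 11, 18, 5, 15, 22, 8, 16, 12, 17, 20]
18<20: swap(2,2), lo=3 mid=3 ⇒ [7, 11, 18, 5, 15, 22, 8, 16, 12, 17, 20]
5<20: swap(3,3), lo=4 mid=4 ⇒ [7, 11, 18, 5, 15, 22, 8, 16, 12, 17, 20]
15<20: swap(4,4), lo=5 mid=5 ⇒ [7, 11, 18, 5, 15, 22, 8, 16, 12, 17, 20]
22>20: swap(5,10), hi=9 ⇒ [7, 11, 18, 5, 15, 20, 8, 16, 12, 17, 22]
20=20: mid=6
8<20: swap(5,6), lo=6 mid=7 ⇒ [7, 11, 18, 5, 15, 8, 20, 16, 12, 17, 22]
16<20: swap(6,7), lo=7 mid=8 ⇒ [7, 11, 18, 5, 15, 8, 16, 20, 12, 17, 22]
12<20: swap(7,8), lo=8 mid=9 ⇒ [7, 11, 18, 5, 15, 8, 16, 12, 20, 17, 22]
17<20: swap(8,9), lo=9 mid=10 ⇒ [7, 11, 18, 5, 15, 8, 16, 12, 17, 20, 22]
done. lo=9 hi=9; a=[7, 11, 18, 5, 15, 8, 16, 12, 17, 20, 22]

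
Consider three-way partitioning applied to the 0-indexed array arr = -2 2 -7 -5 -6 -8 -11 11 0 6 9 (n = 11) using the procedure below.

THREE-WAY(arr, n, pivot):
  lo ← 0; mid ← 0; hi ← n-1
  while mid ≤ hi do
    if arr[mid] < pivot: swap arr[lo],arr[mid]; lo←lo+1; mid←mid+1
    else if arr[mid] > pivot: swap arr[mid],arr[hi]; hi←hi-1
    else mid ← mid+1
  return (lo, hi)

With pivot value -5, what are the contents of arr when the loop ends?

lo=0 mid=0 hi=10
-2>-5: swap(0,10), hi=9 ⇒ 9 2 -7 -5 -6 -8 -11 11 0 6 -2
9>-5: swap(0,9), hi=8 ⇒ 6 2 -7 -5 -6 -8 -11 11 0 9 -2
6>-5: swap(0,8), hi=7 ⇒ 0 2 -7 -5 -6 -8 -11 11 6 9 -2
0>-5: swap(0,7), hi=6 ⇒ 11 2 -7 -5 -6 -8 -11 0 6 9 -2
11>-5: swap(0,6), hi=5 ⇒ -11 2 -7 -5 -6 -8 11 0 6 9 -2
-11<-5: swap(0,0), lo=1 mid=1 ⇒ -11 2 -7 -5 -6 -8 11 0 6 9 -2
2>-5: swap(1,5), hi=4 ⇒ -11 -8 -7 -5 -6 2 11 0 6 9 -2
-8<-5: swap(1,1), lo=2 mid=2 ⇒ -11 -8 -7 -5 -6 2 11 0 6 9 -2
-7<-5: swap(2,2), lo=3 mid=3 ⇒ -11 -8 -7 -5 -6 2 11 0 6 9 -2
-5=-5: mid=4
-6<-5: swap(3,4), lo=4 mid=5 ⇒ -11 -8 -7 -6 -5 2 11 0 6 9 -2
done. lo=4 hi=4; arr=-11 -8 -7 -6 -5 2 11 0 6 9 -2

-11 -8 -7 -6 -5 2 11 0 6 9 -2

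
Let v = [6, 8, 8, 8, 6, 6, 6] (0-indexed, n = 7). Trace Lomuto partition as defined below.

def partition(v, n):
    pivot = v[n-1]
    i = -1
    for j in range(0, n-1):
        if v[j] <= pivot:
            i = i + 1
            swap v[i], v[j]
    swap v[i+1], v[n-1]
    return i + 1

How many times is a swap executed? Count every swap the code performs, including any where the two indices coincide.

4

pivot=6, i=-1
j=0: 6≤6, i=0, swap(0,0) ⇒ [6, 8, 8, 8, 6, 6, 6]
j=1: 8>6, skip
j=2: 8>6, skip
j=3: 8>6, skip
j=4: 6≤6, i=1, swap(1,4) ⇒ [6, 6, 8, 8, 8, 6, 6]
j=5: 6≤6, i=2, swap(2,5) ⇒ [6, 6, 6, 8, 8, 8, 6]
swap(3,6) ⇒ [6, 6, 6, 6, 8, 8, 8]; return 3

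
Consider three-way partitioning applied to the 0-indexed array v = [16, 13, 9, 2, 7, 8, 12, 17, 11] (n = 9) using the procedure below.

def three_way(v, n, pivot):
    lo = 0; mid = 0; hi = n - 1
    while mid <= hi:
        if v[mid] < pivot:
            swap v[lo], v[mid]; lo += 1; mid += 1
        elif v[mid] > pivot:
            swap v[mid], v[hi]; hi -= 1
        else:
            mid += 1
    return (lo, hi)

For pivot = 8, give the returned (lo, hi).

(2, 2)

lo=0 mid=0 hi=8
16>8: swap(0,8), hi=7 ⇒ [11, 13, 9, 2, 7, 8, 12, 17, 16]
11>8: swap(0,7), hi=6 ⇒ [17, 13, 9, 2, 7, 8, 12, 11, 16]
17>8: swap(0,6), hi=5 ⇒ [12, 13, 9, 2, 7, 8, 17, 11, 16]
12>8: swap(0,5), hi=4 ⇒ [8, 13, 9, 2, 7, 12, 17, 11, 16]
8=8: mid=1
13>8: swap(1,4), hi=3 ⇒ [8, 7, 9, 2, 13, 12, 17, 11, 16]
7<8: swap(0,1), lo=1 mid=2 ⇒ [7, 8, 9, 2, 13, 12, 17, 11, 16]
9>8: swap(2,3), hi=2 ⇒ [7, 8, 2, 9, 13, 12, 17, 11, 16]
2<8: swap(1,2), lo=2 mid=3 ⇒ [7, 2, 8, 9, 13, 12, 17, 11, 16]
done. lo=2 hi=2; v=[7, 2, 8, 9, 13, 12, 17, 11, 16]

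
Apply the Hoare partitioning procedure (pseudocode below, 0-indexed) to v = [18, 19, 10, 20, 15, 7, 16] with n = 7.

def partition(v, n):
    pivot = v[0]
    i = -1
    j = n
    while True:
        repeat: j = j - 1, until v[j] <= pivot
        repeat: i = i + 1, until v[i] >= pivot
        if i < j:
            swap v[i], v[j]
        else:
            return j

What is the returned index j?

3

pivot = v[0] = 18; i = -1, j = 7
j→6 (v[6]=16≤18), i→0 (v[0]=18≥18); i<j, swap → [16, 19, 10, 20, 15, 7, 18]
j→5 (v[5]=7≤18), i→1 (v[1]=19≥18); i<j, swap → [16, 7, 10, 20, 15, 19, 18]
j→4 (v[4]=15≤18), i→3 (v[3]=20≥18); i<j, swap → [16, 7, 10, 15, 20, 19, 18]
j→3, i→4; i≥j, return j=3. v = [16, 7, 10, 15, 20, 19, 18]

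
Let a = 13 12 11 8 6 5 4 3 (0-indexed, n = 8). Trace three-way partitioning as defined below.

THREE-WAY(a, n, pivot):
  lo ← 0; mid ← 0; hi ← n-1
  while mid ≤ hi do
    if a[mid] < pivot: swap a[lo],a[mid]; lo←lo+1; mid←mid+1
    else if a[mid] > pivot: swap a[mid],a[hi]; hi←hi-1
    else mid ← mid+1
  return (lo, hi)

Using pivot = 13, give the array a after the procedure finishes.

pivot = 13; lo=0, mid=0, hi=7
a[mid]=13=13: mid=1
a[mid]=12<13: swap a[0],a[1]; lo=1,mid=2 → 12 13 11 8 6 5 4 3
a[mid]=11<13: swap a[1],a[2]; lo=2,mid=3 → 12 11 13 8 6 5 4 3
a[mid]=8<13: swap a[2],a[3]; lo=3,mid=4 → 12 11 8 13 6 5 4 3
a[mid]=6<13: swap a[3],a[4]; lo=4,mid=5 → 12 11 8 6 13 5 4 3
a[mid]=5<13: swap a[4],a[5]; lo=5,mid=6 → 12 11 8 6 5 13 4 3
a[mid]=4<13: swap a[5],a[6]; lo=6,mid=7 → 12 11 8 6 5 4 13 3
a[mid]=3<13: swap a[6],a[7]; lo=7,mid=8 → 12 11 8 6 5 4 3 13
end: lo=7, hi=7; a = 12 11 8 6 5 4 3 13

12 11 8 6 5 4 3 13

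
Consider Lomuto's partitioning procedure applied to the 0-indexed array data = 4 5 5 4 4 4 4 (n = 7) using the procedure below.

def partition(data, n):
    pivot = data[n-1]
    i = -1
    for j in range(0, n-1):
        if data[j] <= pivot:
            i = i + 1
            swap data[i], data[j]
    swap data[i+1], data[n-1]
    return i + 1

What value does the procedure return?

4

pivot = data[6] = 4; i = -1
j=0: data[0]=4 ≤ 4 → i=0, swap data[0],data[0] (no change) → 4 5 5 4 4 4 4
j=1: data[1]=5 > 4 → no swap
j=2: data[2]=5 > 4 → no swap
j=3: data[3]=4 ≤ 4 → i=1, swap data[1],data[3] → 4 4 5 5 4 4 4
j=4: data[4]=4 ≤ 4 → i=2, swap data[2],data[4] → 4 4 4 5 5 4 4
j=5: data[5]=4 ≤ 4 → i=3, swap data[3],data[5] → 4 4 4 4 5 5 4
final swap data[4],data[6] → 4 4 4 4 4 5 5; return 4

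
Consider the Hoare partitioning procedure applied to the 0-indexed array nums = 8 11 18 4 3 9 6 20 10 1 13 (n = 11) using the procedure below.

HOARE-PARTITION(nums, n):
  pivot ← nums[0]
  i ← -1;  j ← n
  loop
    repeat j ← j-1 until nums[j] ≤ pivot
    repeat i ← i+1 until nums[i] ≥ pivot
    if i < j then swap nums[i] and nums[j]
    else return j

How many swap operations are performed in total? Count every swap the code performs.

pivot = nums[0] = 8; i = -1, j = 11
j→9 (nums[9]=1≤8), i→0 (nums[0]=8≥8); i<j, swap → 1 11 18 4 3 9 6 20 10 8 13
j→6 (nums[6]=6≤8), i→1 (nums[1]=11≥8); i<j, swap → 1 6 18 4 3 9 11 20 10 8 13
j→4 (nums[4]=3≤8), i→2 (nums[2]=18≥8); i<j, swap → 1 6 3 4 18 9 11 20 10 8 13
j→3, i→4; i≥j, return j=3. nums = 1 6 3 4 18 9 11 20 10 8 13

3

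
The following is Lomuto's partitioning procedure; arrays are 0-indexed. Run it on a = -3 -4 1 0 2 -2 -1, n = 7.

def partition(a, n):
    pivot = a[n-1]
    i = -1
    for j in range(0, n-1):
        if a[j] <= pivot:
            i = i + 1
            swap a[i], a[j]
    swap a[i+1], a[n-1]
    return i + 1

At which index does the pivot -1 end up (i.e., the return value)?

3

pivot=-1, i=-1
j=0: -3≤-1, i=0, swap(0,0) ⇒ -3 -4 1 0 2 -2 -1
j=1: -4≤-1, i=1, swap(1,1) ⇒ -3 -4 1 0 2 -2 -1
j=2: 1>-1, skip
j=3: 0>-1, skip
j=4: 2>-1, skip
j=5: -2≤-1, i=2, swap(2,5) ⇒ -3 -4 -2 0 2 1 -1
swap(3,6) ⇒ -3 -4 -2 -1 2 1 0; return 3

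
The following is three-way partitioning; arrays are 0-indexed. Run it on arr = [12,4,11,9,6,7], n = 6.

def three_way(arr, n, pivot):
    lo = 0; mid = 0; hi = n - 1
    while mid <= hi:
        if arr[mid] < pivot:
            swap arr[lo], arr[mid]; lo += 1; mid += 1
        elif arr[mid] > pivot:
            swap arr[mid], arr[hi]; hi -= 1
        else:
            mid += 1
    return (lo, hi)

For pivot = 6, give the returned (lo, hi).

lo=0 mid=0 hi=5
12>6: swap(0,5), hi=4 ⇒ [7,4,11,9,6,12]
7>6: swap(0,4), hi=3 ⇒ [6,4,11,9,7,12]
6=6: mid=1
4<6: swap(0,1), lo=1 mid=2 ⇒ [4,6,11,9,7,12]
11>6: swap(2,3), hi=2 ⇒ [4,6,9,11,7,12]
9>6: swap(2,2), hi=1 ⇒ [4,6,9,11,7,12]
done. lo=1 hi=1; arr=[4,6,9,11,7,12]

(1, 1)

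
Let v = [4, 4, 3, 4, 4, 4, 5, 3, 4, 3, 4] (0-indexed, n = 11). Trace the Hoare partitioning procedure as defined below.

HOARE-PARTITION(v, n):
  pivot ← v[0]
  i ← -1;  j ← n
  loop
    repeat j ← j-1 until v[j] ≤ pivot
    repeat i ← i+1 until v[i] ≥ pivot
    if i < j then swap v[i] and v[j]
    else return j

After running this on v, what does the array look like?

[4, 3, 3, 4, 3, 4, 5, 4, 4, 4, 4]

pivot = v[0] = 4; i = -1, j = 11
j→10 (v[10]=4≤4), i→0 (v[0]=4≥4); i<j, swap → [4, 4, 3, 4, 4, 4, 5, 3, 4, 3, 4]
j→9 (v[9]=3≤4), i→1 (v[1]=4≥4); i<j, swap → [4, 3, 3, 4, 4, 4, 5, 3, 4, 4, 4]
j→8 (v[8]=4≤4), i→3 (v[3]=4≥4); i<j, swap → [4, 3, 3, 4, 4, 4, 5, 3, 4, 4, 4]
j→7 (v[7]=3≤4), i→4 (v[4]=4≥4); i<j, swap → [4, 3, 3, 4, 3, 4, 5, 4, 4, 4, 4]
j→5, i→5; i≥j, return j=5. v = [4, 3, 3, 4, 3, 4, 5, 4, 4, 4, 4]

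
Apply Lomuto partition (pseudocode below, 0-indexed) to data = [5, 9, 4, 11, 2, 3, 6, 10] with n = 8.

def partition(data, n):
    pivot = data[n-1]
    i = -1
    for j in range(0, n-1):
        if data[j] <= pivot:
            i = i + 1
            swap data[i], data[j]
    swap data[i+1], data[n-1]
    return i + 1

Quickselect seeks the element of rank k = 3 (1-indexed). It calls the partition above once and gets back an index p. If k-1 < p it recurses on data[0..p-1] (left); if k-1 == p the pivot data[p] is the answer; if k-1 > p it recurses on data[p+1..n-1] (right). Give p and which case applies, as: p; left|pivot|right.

6; left

pivot=10, i=-1
j=0: 5≤10, i=0, swap(0,0) ⇒ [5, 9, 4, 11, 2, 3, 6, 10]
j=1: 9≤10, i=1, swap(1,1) ⇒ [5, 9, 4, 11, 2, 3, 6, 10]
j=2: 4≤10, i=2, swap(2,2) ⇒ [5, 9, 4, 11, 2, 3, 6, 10]
j=3: 11>10, skip
j=4: 2≤10, i=3, swap(3,4) ⇒ [5, 9, 4, 2, 11, 3, 6, 10]
j=5: 3≤10, i=4, swap(4,5) ⇒ [5, 9, 4, 2, 3, 11, 6, 10]
j=6: 6≤10, i=5, swap(5,6) ⇒ [5, 9, 4, 2, 3, 6, 11, 10]
swap(6,7) ⇒ [5, 9, 4, 2, 3, 6, 10, 11]; return 6
p = 6; k-1 = 2 < 6 ⇒ left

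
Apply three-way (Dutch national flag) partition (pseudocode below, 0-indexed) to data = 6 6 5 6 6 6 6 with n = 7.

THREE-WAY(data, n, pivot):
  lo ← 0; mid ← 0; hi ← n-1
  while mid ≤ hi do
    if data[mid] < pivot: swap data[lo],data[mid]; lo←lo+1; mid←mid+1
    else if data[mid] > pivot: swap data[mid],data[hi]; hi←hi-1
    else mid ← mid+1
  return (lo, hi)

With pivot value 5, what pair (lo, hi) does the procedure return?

pivot = 5; lo=0, mid=0, hi=6
data[mid]=6>5: swap data[0],data[6]; hi=5 → 6 6 5 6 6 6 6
data[mid]=6>5: swap data[0],data[5]; hi=4 → 6 6 5 6 6 6 6
data[mid]=6>5: swap data[0],data[4]; hi=3 → 6 6 5 6 6 6 6
data[mid]=6>5: swap data[0],data[3]; hi=2 → 6 6 5 6 6 6 6
data[mid]=6>5: swap data[0],data[2]; hi=1 → 5 6 6 6 6 6 6
data[mid]=5=5: mid=1
data[mid]=6>5: swap data[1],data[1]; hi=0 → 5 6 6 6 6 6 6
end: lo=0, hi=0; data = 5 6 6 6 6 6 6

(0, 0)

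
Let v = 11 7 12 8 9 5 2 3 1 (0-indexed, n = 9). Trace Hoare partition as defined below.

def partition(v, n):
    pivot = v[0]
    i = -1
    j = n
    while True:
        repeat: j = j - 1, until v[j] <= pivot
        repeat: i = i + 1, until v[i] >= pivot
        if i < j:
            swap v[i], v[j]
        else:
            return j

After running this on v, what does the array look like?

pivot = v[0] = 11; i = -1, j = 9
j→8 (v[8]=1≤11), i→0 (v[0]=11≥11); i<j, swap → 1 7 12 8 9 5 2 3 11
j→7 (v[7]=3≤11), i→2 (v[2]=12≥11); i<j, swap → 1 7 3 8 9 5 2 12 11
j→6, i→7; i≥j, return j=6. v = 1 7 3 8 9 5 2 12 11

1 7 3 8 9 5 2 12 11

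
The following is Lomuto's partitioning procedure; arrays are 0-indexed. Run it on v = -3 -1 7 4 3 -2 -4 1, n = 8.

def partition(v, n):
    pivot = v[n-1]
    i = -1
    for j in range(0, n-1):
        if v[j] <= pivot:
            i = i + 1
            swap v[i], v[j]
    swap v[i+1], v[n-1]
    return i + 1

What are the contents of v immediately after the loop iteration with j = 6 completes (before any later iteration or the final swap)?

-3 -1 -2 -4 3 7 4 1

pivot=1, i=-1
j=0: -3≤1, i=0, swap(0,0) ⇒ -3 -1 7 4 3 -2 -4 1
j=1: -1≤1, i=1, swap(1,1) ⇒ -3 -1 7 4 3 -2 -4 1
j=2: 7>1, skip
j=3: 4>1, skip
j=4: 3>1, skip
j=5: -2≤1, i=2, swap(2,5) ⇒ -3 -1 -2 4 3 7 -4 1
j=6: -4≤1, i=3, swap(3,6) ⇒ -3 -1 -2 -4 3 7 4 1
(after j=6) v = -3 -1 -2 -4 3 7 4 1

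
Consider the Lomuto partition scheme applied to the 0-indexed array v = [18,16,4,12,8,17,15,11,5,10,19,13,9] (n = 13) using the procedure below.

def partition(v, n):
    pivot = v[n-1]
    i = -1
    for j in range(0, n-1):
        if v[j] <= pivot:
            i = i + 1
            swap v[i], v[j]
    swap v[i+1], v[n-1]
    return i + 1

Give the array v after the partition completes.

[4,8,5,9,16,17,15,11,18,10,19,13,12]

pivot=9, i=-1
j=0: 18>9, skip
j=1: 16>9, skip
j=2: 4≤9, i=0, swap(0,2) ⇒ [4,16,18,12,8,17,15,11,5,10,19,13,9]
j=3: 12>9, skip
j=4: 8≤9, i=1, swap(1,4) ⇒ [4,8,18,12,16,17,15,11,5,10,19,13,9]
j=5: 17>9, skip
j=6: 15>9, skip
j=7: 11>9, skip
j=8: 5≤9, i=2, swap(2,8) ⇒ [4,8,5,12,16,17,15,11,18,10,19,13,9]
j=9: 10>9, skip
j=10: 19>9, skip
j=11: 13>9, skip
swap(3,12) ⇒ [4,8,5,9,16,17,15,11,18,10,19,13,12]; return 3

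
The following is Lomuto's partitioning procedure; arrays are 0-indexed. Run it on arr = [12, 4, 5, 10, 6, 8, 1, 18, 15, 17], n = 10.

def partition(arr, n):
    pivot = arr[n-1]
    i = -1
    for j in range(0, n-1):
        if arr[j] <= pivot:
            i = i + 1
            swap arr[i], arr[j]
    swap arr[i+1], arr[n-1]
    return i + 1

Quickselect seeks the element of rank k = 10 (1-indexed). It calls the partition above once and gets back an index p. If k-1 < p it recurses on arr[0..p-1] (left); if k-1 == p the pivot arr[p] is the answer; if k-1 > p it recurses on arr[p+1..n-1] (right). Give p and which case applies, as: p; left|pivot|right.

8; right

pivot=17, i=-1
j=0: 12≤17, i=0, swap(0,0) ⇒ [12, 4, 5, 10, 6, 8, 1, 18, 15, 17]
j=1: 4≤17, i=1, swap(1,1) ⇒ [12, 4, 5, 10, 6, 8, 1, 18, 15, 17]
j=2: 5≤17, i=2, swap(2,2) ⇒ [12, 4, 5, 10, 6, 8, 1, 18, 15, 17]
j=3: 10≤17, i=3, swap(3,3) ⇒ [12, 4, 5, 10, 6, 8, 1, 18, 15, 17]
j=4: 6≤17, i=4, swap(4,4) ⇒ [12, 4, 5, 10, 6, 8, 1, 18, 15, 17]
j=5: 8≤17, i=5, swap(5,5) ⇒ [12, 4, 5, 10, 6, 8, 1, 18, 15, 17]
j=6: 1≤17, i=6, swap(6,6) ⇒ [12, 4, 5, 10, 6, 8, 1, 18, 15, 17]
j=7: 18>17, skip
j=8: 15≤17, i=7, swap(7,8) ⇒ [12, 4, 5, 10, 6, 8, 1, 15, 18, 17]
swap(8,9) ⇒ [12, 4, 5, 10, 6, 8, 1, 15, 17, 18]; return 8
p = 8; k-1 = 9 > 8 ⇒ right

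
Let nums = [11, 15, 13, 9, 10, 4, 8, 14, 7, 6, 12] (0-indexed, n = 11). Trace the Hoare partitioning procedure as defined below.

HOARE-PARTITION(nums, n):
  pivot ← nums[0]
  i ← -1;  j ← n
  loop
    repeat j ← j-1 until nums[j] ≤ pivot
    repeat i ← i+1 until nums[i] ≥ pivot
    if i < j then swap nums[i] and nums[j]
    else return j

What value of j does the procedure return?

5

pivot=11
j stops at 9 (6), i stops at 0 (11); swap ⇒ [6, 15, 13, 9, 10, 4, 8, 14, 7, 11, 12]
j stops at 8 (7), i stops at 1 (15); swap ⇒ [6, 7, 13, 9, 10, 4, 8, 14, 15, 11, 12]
j stops at 6 (8), i stops at 2 (13); swap ⇒ [6, 7, 8, 9, 10, 4, 13, 14, 15, 11, 12]
j stops at 5, i stops at 6; i≥j ⇒ return 5. nums=[6, 7, 8, 9, 10, 4, 13, 14, 15, 11, 12]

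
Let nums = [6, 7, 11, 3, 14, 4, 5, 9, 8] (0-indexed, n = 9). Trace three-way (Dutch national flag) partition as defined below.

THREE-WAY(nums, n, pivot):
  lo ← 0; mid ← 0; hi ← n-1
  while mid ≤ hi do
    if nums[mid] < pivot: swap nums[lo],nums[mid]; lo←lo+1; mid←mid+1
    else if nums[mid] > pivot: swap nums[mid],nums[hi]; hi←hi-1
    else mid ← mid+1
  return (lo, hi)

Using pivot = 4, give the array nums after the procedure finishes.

lo=0 mid=0 hi=8
6>4: swap(0,8), hi=7 ⇒ [8, 7, 11, 3, 14, 4, 5, 9, 6]
8>4: swap(0,7), hi=6 ⇒ [9, 7, 11, 3, 14, 4, 5, 8, 6]
9>4: swap(0,6), hi=5 ⇒ [5, 7, 11, 3, 14, 4, 9, 8, 6]
5>4: swap(0,5), hi=4 ⇒ [4, 7, 11, 3, 14, 5, 9, 8, 6]
4=4: mid=1
7>4: swap(1,4), hi=3 ⇒ [4, 14, 11, 3, 7, 5, 9, 8, 6]
14>4: swap(1,3), hi=2 ⇒ [4, 3, 11, 14, 7, 5, 9, 8, 6]
3<4: swap(0,1), lo=1 mid=2 ⇒ [3, 4, 11, 14, 7, 5, 9, 8, 6]
11>4: swap(2,2), hi=1 ⇒ [3, 4, 11, 14, 7, 5, 9, 8, 6]
done. lo=1 hi=1; nums=[3, 4, 11, 14, 7, 5, 9, 8, 6]

[3, 4, 11, 14, 7, 5, 9, 8, 6]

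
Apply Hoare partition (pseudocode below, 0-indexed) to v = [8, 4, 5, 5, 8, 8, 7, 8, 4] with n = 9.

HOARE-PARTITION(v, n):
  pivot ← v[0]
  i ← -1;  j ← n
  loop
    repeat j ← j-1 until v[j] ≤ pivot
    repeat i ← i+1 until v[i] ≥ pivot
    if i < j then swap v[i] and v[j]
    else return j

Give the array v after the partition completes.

[4, 4, 5, 5, 8, 7, 8, 8, 8]

pivot = v[0] = 8; i = -1, j = 9
j→8 (v[8]=4≤8), i→0 (v[0]=8≥8); i<j, swap → [4, 4, 5, 5, 8, 8, 7, 8, 8]
j→7 (v[7]=8≤8), i→4 (v[4]=8≥8); i<j, swap → [4, 4, 5, 5, 8, 8, 7, 8, 8]
j→6 (v[6]=7≤8), i→5 (v[5]=8≥8); i<j, swap → [4, 4, 5, 5, 8, 7, 8, 8, 8]
j→5, i→6; i≥j, return j=5. v = [4, 4, 5, 5, 8, 7, 8, 8, 8]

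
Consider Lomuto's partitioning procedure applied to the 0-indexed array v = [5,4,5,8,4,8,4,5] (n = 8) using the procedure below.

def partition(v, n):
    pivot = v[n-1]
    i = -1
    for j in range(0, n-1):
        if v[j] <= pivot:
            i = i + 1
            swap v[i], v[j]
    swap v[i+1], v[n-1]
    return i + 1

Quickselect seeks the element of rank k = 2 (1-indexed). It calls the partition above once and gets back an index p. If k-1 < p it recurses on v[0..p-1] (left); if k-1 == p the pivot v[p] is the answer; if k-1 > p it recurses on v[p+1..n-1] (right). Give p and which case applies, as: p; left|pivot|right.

pivot = v[7] = 5; i = -1
j=0: v[0]=5 ≤ 5 → i=0, swap v[0],v[0] (no change) → [5,4,5,8,4,8,4,5]
j=1: v[1]=4 ≤ 5 → i=1, swap v[1],v[1] (no change) → [5,4,5,8,4,8,4,5]
j=2: v[2]=5 ≤ 5 → i=2, swap v[2],v[2] (no change) → [5,4,5,8,4,8,4,5]
j=3: v[3]=8 > 5 → no swap
j=4: v[4]=4 ≤ 5 → i=3, swap v[3],v[4] → [5,4,5,4,8,8,4,5]
j=5: v[5]=8 > 5 → no swap
j=6: v[6]=4 ≤ 5 → i=4, swap v[4],v[6] → [5,4,5,4,4,8,8,5]
final swap v[5],v[7] → [5,4,5,4,4,5,8,8]; return 5
p = 5; k-1 = 1 < 5 ⇒ left

5; left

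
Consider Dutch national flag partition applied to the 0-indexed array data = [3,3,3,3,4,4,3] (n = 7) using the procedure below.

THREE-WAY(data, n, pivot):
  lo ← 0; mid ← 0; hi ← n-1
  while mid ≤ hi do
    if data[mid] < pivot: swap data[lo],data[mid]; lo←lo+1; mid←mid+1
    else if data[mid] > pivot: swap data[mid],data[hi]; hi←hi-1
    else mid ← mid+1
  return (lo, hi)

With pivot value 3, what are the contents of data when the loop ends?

pivot = 3; lo=0, mid=0, hi=6
data[mid]=3=3: mid=1
data[mid]=3=3: mid=2
data[mid]=3=3: mid=3
data[mid]=3=3: mid=4
data[mid]=4>3: swap data[4],data[6]; hi=5 → [3,3,3,3,3,4,4]
data[mid]=3=3: mid=5
data[mid]=4>3: swap data[5],data[5]; hi=4 → [3,3,3,3,3,4,4]
end: lo=0, hi=4; data = [3,3,3,3,3,4,4]

[3,3,3,3,3,4,4]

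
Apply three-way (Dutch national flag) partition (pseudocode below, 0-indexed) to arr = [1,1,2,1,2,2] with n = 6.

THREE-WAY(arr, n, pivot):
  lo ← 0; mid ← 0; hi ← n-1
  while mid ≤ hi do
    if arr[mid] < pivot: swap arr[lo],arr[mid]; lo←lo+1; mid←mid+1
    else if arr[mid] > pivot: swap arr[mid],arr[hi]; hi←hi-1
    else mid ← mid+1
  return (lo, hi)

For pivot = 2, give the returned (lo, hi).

lo=0 mid=0 hi=5
1<2: swap(0,0), lo=1 mid=1 ⇒ [1,1,2,1,2,2]
1<2: swap(1,1), lo=2 mid=2 ⇒ [1,1,2,1,2,2]
2=2: mid=3
1<2: swap(2,3), lo=3 mid=4 ⇒ [1,1,1,2,2,2]
2=2: mid=5
2=2: mid=6
done. lo=3 hi=5; arr=[1,1,1,2,2,2]

(3, 5)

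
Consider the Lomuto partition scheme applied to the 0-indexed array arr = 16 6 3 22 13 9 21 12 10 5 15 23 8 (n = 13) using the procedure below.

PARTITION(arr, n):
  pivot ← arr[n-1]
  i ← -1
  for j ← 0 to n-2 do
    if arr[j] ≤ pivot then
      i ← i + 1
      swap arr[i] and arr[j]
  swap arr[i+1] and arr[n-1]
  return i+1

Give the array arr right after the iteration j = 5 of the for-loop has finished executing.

pivot = arr[12] = 8; i = -1
j=0: arr[0]=16 > 8 → no swap
j=1: arr[1]=6 ≤ 8 → i=0, swap arr[0],arr[1] → 6 16 3 22 13 9 21 12 10 5 15 23 8
j=2: arr[2]=3 ≤ 8 → i=1, swap arr[1],arr[2] → 6 3 16 22 13 9 21 12 10 5 15 23 8
j=3: arr[3]=22 > 8 → no swap
j=4: arr[4]=13 > 8 → no swap
j=5: arr[5]=9 > 8 → no swap
(after j=5) arr = 6 3 16 22 13 9 21 12 10 5 15 23 8

6 3 16 22 13 9 21 12 10 5 15 23 8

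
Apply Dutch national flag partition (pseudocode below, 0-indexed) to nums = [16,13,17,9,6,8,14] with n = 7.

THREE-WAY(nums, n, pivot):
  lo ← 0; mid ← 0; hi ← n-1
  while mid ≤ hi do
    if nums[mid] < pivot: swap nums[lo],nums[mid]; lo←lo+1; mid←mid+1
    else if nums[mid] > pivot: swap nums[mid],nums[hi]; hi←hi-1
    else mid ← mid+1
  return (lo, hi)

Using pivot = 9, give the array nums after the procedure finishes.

pivot = 9; lo=0, mid=0, hi=6
nums[mid]=16>9: swap nums[0],nums[6]; hi=5 → [14,13,17,9,6,8,16]
nums[mid]=14>9: swap nums[0],nums[5]; hi=4 → [8,13,17,9,6,14,16]
nums[mid]=8<9: swap nums[0],nums[0]; lo=1,mid=1 → [8,13,17,9,6,14,16]
nums[mid]=13>9: swap nums[1],nums[4]; hi=3 → [8,6,17,9,13,14,16]
nums[mid]=6<9: swap nums[1],nums[1]; lo=2,mid=2 → [8,6,17,9,13,14,16]
nums[mid]=17>9: swap nums[2],nums[3]; hi=2 → [8,6,9,17,13,14,16]
nums[mid]=9=9: mid=3
end: lo=2, hi=2; nums = [8,6,9,17,13,14,16]

[8,6,9,17,13,14,16]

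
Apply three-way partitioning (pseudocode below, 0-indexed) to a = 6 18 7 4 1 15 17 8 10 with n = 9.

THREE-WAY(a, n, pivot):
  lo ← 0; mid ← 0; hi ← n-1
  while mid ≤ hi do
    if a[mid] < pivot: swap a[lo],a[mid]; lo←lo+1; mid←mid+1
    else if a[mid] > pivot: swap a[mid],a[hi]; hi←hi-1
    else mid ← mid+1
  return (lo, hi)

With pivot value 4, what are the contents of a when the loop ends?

lo=0 mid=0 hi=8
6>4: swap(0,8), hi=7 ⇒ 10 18 7 4 1 15 17 8 6
10>4: swap(0,7), hi=6 ⇒ 8 18 7 4 1 15 17 10 6
8>4: swap(0,6), hi=5 ⇒ 17 18 7 4 1 15 8 10 6
17>4: swap(0,5), hi=4 ⇒ 15 18 7 4 1 17 8 10 6
15>4: swap(0,4), hi=3 ⇒ 1 18 7 4 15 17 8 10 6
1<4: swap(0,0), lo=1 mid=1 ⇒ 1 18 7 4 15 17 8 10 6
18>4: swap(1,3), hi=2 ⇒ 1 4 7 18 15 17 8 10 6
4=4: mid=2
7>4: swap(2,2), hi=1 ⇒ 1 4 7 18 15 17 8 10 6
done. lo=1 hi=1; a=1 4 7 18 15 17 8 10 6

1 4 7 18 15 17 8 10 6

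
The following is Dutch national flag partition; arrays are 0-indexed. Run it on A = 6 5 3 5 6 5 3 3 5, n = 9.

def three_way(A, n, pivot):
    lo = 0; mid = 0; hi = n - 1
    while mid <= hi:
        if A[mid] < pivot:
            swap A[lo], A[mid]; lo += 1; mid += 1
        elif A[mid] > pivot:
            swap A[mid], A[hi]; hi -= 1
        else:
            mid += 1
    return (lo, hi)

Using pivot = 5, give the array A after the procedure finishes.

lo=0 mid=0 hi=8
6>5: swap(0,8), hi=7 ⇒ 5 5 3 5 6 5 3 3 6
5=5: mid=1
5=5: mid=2
3<5: swap(0,2), lo=1 mid=3 ⇒ 3 5 5 5 6 5 3 3 6
5=5: mid=4
6>5: swap(4,7), hi=6 ⇒ 3 5 5 5 3 5 3 6 6
3<5: swap(1,4), lo=2 mid=5 ⇒ 3 3 5 5 5 5 3 6 6
5=5: mid=6
3<5: swap(2,6), lo=3 mid=7 ⇒ 3 3 3 5 5 5 5 6 6
done. lo=3 hi=6; A=3 3 3 5 5 5 5 6 6

3 3 3 5 5 5 5 6 6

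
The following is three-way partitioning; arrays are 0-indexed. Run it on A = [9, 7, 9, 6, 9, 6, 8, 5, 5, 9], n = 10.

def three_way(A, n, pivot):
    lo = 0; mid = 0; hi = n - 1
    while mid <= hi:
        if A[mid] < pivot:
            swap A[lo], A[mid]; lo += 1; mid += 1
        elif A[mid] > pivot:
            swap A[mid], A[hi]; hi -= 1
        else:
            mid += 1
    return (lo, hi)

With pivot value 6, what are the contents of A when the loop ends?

pivot = 6; lo=0, mid=0, hi=9
A[mid]=9>6: swap A[0],A[9]; hi=8 → [9, 7, 9, 6, 9, 6, 8, 5, 5, 9]
A[mid]=9>6: swap A[0],A[8]; hi=7 → [5, 7, 9, 6, 9, 6, 8, 5, 9, 9]
A[mid]=5<6: swap A[0],A[0]; lo=1,mid=1 → [5, 7, 9, 6, 9, 6, 8, 5, 9, 9]
A[mid]=7>6: swap A[1],A[7]; hi=6 → [5, 5, 9, 6, 9, 6, 8, 7, 9, 9]
A[mid]=5<6: swap A[1],A[1]; lo=2,mid=2 → [5, 5, 9, 6, 9, 6, 8, 7, 9, 9]
A[mid]=9>6: swap A[2],A[6]; hi=5 → [5, 5, 8, 6, 9, 6, 9, 7, 9, 9]
A[mid]=8>6: swap A[2],A[5]; hi=4 → [5, 5, 6, 6, 9, 8, 9, 7, 9, 9]
A[mid]=6=6: mid=3
A[mid]=6=6: mid=4
A[mid]=9>6: swap A[4],A[4]; hi=3 → [5, 5, 6, 6, 9, 8, 9, 7, 9, 9]
end: lo=2, hi=3; A = [5, 5, 6, 6, 9, 8, 9, 7, 9, 9]

[5, 5, 6, 6, 9, 8, 9, 7, 9, 9]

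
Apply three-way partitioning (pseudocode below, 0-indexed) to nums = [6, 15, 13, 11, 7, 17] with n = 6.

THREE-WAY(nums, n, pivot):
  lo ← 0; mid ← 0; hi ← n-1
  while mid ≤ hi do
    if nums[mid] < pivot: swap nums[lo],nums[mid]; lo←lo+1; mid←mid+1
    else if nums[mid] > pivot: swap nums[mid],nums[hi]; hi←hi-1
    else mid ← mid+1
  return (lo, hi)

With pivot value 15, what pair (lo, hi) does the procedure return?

(4, 4)

pivot = 15; lo=0, mid=0, hi=5
nums[mid]=6<15: swap nums[0],nums[0]; lo=1,mid=1 → [6, 15, 13, 11, 7, 17]
nums[mid]=15=15: mid=2
nums[mid]=13<15: swap nums[1],nums[2]; lo=2,mid=3 → [6, 13, 15, 11, 7, 17]
nums[mid]=11<15: swap nums[2],nums[3]; lo=3,mid=4 → [6, 13, 11, 15, 7, 17]
nums[mid]=7<15: swap nums[3],nums[4]; lo=4,mid=5 → [6, 13, 11, 7, 15, 17]
nums[mid]=17>15: swap nums[5],nums[5]; hi=4 → [6, 13, 11, 7, 15, 17]
end: lo=4, hi=4; nums = [6, 13, 11, 7, 15, 17]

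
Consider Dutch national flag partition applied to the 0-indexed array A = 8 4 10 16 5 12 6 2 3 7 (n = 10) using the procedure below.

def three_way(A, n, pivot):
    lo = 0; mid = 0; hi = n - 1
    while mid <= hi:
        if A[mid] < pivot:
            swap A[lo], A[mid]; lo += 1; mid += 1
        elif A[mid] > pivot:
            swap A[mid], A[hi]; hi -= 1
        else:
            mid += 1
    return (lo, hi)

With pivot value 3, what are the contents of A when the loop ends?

2 3 16 5 12 6 10 4 7 8

lo=0 mid=0 hi=9
8>3: swap(0,9), hi=8 ⇒ 7 4 10 16 5 12 6 2 3 8
7>3: swap(0,8), hi=7 ⇒ 3 4 10 16 5 12 6 2 7 8
3=3: mid=1
4>3: swap(1,7), hi=6 ⇒ 3 2 10 16 5 12 6 4 7 8
2<3: swap(0,1), lo=1 mid=2 ⇒ 2 3 10 16 5 12 6 4 7 8
10>3: swap(2,6), hi=5 ⇒ 2 3 6 16 5 12 10 4 7 8
6>3: swap(2,5), hi=4 ⇒ 2 3 12 16 5 6 10 4 7 8
12>3: swap(2,4), hi=3 ⇒ 2 3 5 16 12 6 10 4 7 8
5>3: swap(2,3), hi=2 ⇒ 2 3 16 5 12 6 10 4 7 8
16>3: swap(2,2), hi=1 ⇒ 2 3 16 5 12 6 10 4 7 8
done. lo=1 hi=1; A=2 3 16 5 12 6 10 4 7 8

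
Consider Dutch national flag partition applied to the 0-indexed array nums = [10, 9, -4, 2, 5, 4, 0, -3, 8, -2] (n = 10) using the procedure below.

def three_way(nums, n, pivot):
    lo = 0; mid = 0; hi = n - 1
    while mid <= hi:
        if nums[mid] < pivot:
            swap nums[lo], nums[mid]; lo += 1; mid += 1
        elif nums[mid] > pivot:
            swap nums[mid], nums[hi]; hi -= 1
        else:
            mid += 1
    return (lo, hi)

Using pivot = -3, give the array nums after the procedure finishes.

[-4, -3, 2, 5, 4, 0, 9, 8, -2, 10]

pivot = -3; lo=0, mid=0, hi=9
nums[mid]=10>-3: swap nums[0],nums[9]; hi=8 → [-2, 9, -4, 2, 5, 4, 0, -3, 8, 10]
nums[mid]=-2>-3: swap nums[0],nums[8]; hi=7 → [8, 9, -4, 2, 5, 4, 0, -3, -2, 10]
nums[mid]=8>-3: swap nums[0],nums[7]; hi=6 → [-3, 9, -4, 2, 5, 4, 0, 8, -2, 10]
nums[mid]=-3=-3: mid=1
nums[mid]=9>-3: swap nums[1],nums[6]; hi=5 → [-3, 0, -4, 2, 5, 4, 9, 8, -2, 10]
nums[mid]=0>-3: swap nums[1],nums[5]; hi=4 → [-3, 4, -4, 2, 5, 0, 9, 8, -2, 10]
nums[mid]=4>-3: swap nums[1],nums[4]; hi=3 → [-3, 5, -4, 2, 4, 0, 9, 8, -2, 10]
nums[mid]=5>-3: swap nums[1],nums[3]; hi=2 → [-3, 2, -4, 5, 4, 0, 9, 8, -2, 10]
nums[mid]=2>-3: swap nums[1],nums[2]; hi=1 → [-3, -4, 2, 5, 4, 0, 9, 8, -2, 10]
nums[mid]=-4<-3: swap nums[0],nums[1]; lo=1,mid=2 → [-4, -3, 2, 5, 4, 0, 9, 8, -2, 10]
end: lo=1, hi=1; nums = [-4, -3, 2, 5, 4, 0, 9, 8, -2, 10]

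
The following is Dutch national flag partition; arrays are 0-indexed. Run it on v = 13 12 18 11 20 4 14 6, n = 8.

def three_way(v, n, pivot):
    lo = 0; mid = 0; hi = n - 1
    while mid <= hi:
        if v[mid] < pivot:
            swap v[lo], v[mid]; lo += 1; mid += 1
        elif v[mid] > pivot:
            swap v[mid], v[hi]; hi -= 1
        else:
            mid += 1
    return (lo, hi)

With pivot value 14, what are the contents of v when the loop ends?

13 12 6 11 4 14 20 18

lo=0 mid=0 hi=7
13<14: swap(0,0), lo=1 mid=1 ⇒ 13 12 18 11 20 4 14 6
12<14: swap(1,1), lo=2 mid=2 ⇒ 13 12 18 11 20 4 14 6
18>14: swap(2,7), hi=6 ⇒ 13 12 6 11 20 4 14 18
6<14: swap(2,2), lo=3 mid=3 ⇒ 13 12 6 11 20 4 14 18
11<14: swap(3,3), lo=4 mid=4 ⇒ 13 12 6 11 20 4 14 18
20>14: swap(4,6), hi=5 ⇒ 13 12 6 11 14 4 20 18
14=14: mid=5
4<14: swap(4,5), lo=5 mid=6 ⇒ 13 12 6 11 4 14 20 18
done. lo=5 hi=5; v=13 12 6 11 4 14 20 18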